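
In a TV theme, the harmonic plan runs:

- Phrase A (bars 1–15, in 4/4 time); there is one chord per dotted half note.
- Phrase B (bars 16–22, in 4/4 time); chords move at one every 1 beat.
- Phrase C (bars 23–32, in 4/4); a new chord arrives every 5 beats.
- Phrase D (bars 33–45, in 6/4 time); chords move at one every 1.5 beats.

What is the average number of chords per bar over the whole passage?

A: 15 × 4 = 60 beats ÷ 3 = 20 chords.
B: 7 × 4 = 28 beats ÷ 1 = 28 chords.
C: 10 × 4 = 40 beats ÷ 5 = 8 chords.
D: 13 × 6 = 78 beats ÷ 1.5 = 52 chords.
Overall: 108 chords over 45 bars → 108/45 = 2.4 chords per bar.

2.4 chords per bar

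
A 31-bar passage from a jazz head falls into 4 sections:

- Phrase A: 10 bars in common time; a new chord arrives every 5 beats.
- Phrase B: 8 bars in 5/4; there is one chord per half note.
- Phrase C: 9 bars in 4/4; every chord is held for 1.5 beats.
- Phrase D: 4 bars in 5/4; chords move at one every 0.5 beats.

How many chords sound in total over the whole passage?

A: 10 bars × 4 beats = 40 beats; 5 beats/chord → 8 chords.
B: 8 bars × 5 beats = 40 beats; 2 beats/chord → 20 chords.
C: 9 bars × 4 beats = 36 beats; 1.5 beats/chord → 24 chords.
D: 4 bars × 5 beats = 20 beats; 0.5 beats/chord → 40 chords.
Total: 8 + 20 + 24 + 40 = 92.

92 chords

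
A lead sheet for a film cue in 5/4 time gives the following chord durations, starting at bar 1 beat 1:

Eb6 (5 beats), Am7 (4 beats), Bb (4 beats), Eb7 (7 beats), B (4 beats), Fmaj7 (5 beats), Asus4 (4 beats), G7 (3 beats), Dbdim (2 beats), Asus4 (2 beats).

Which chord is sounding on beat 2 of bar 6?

Fmaj7

Beat 2 of bar 6 is beat (6−1)×5 + 2 = 27 overall.
Running totals: Eb6 ends at 5, Am7 ends at 9, Bb ends at 13, Eb7 ends at 20, B ends at 24, Fmaj7 ends at 29.
Beat 27 falls within Fmaj7.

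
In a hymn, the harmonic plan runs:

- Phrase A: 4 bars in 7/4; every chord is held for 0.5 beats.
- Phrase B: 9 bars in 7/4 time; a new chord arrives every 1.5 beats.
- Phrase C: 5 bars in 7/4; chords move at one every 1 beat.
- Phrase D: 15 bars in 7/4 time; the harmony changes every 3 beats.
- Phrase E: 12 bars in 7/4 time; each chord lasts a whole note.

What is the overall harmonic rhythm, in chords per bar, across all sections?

4.2 chords per bar

A: 4 bars of 7 beats is 28 beats; at 0.5 beats each that's 56 chords.
B: 9 bars of 7 beats is 63 beats; at 1.5 beats each that's 42 chords.
C: 5 bars of 7 beats is 35 beats; at 1 beat each that's 35 chords.
D: 15 bars of 7 beats is 105 beats; at 3 beats each that's 35 chords.
E: 12 bars of 7 beats is 84 beats; at 4 beats each that's 21 chords.
Overall: 189 chords over 45 bars → 189/45 = 4.2 chords per bar.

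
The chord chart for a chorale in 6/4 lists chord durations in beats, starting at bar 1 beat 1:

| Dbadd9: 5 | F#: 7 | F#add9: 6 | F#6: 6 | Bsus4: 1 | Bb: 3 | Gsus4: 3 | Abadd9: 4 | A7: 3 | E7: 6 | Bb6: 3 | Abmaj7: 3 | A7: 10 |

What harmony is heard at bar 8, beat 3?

Bb6

Beat 3 of bar 8 is beat (8−1)×6 + 3 = 45 overall.
Running totals: Dbadd9 ends at 5, F# ends at 12, F#add9 ends at 18, F#6 ends at 24, Bsus4 ends at 25, Bb ends at 28, Gsus4 ends at 31, Abadd9 ends at 35, A7 ends at 38, E7 ends at 44, Bb6 ends at 47.
Beat 45 falls within Bb6.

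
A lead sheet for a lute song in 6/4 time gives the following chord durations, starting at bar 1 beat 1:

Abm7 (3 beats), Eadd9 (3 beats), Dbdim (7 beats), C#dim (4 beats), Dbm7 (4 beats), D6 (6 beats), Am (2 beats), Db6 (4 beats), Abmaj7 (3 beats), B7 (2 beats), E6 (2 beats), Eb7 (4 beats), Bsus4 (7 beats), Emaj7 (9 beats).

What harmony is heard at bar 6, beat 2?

Beat 2 of bar 6 is beat (6−1)×6 + 2 = 32 overall.
Running totals: Abm7 ends at 3, Eadd9 ends at 6, Dbdim ends at 13, C#dim ends at 17, Dbm7 ends at 21, D6 ends at 27, Am ends at 29, Db6 ends at 33.
Beat 32 falls within Db6.

Db6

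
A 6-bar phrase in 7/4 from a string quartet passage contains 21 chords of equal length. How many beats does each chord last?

6 bars × 7 beats/bar = 42 beats total.
42 beats ÷ 21 chords = 2 beats per chord.
(That is a half note.)

2 beats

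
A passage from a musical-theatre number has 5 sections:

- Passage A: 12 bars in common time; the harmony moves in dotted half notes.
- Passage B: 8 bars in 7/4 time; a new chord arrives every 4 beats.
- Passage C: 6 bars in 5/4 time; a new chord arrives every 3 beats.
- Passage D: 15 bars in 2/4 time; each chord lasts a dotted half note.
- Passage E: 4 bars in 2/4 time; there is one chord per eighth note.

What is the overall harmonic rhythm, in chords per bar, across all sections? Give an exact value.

A: 12 × 4 = 48 beats ÷ 3 = 16 chords.
B: 8 × 7 = 56 beats ÷ 4 = 14 chords.
C: 6 × 5 = 30 beats ÷ 3 = 10 chords.
D: 15 × 2 = 30 beats ÷ 3 = 10 chords.
E: 4 × 2 = 8 beats ÷ 0.5 = 16 chords.
Overall: 66 chords over 45 bars → 66/45 = 22/15 chords per bar.

22/15 chords per bar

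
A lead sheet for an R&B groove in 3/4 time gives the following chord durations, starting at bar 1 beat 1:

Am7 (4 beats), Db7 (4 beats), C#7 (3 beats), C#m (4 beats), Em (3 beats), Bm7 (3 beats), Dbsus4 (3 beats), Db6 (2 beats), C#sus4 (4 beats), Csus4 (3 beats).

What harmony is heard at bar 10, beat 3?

Beat 3 of bar 10 is beat (10−1)×3 + 3 = 30 overall.
Running totals: Am7 ends at 4, Db7 ends at 8, C#7 ends at 11, C#m ends at 15, Em ends at 18, Bm7 ends at 21, Dbsus4 ends at 24, Db6 ends at 26, C#sus4 ends at 30.
Beat 30 falls within C#sus4.

C#sus4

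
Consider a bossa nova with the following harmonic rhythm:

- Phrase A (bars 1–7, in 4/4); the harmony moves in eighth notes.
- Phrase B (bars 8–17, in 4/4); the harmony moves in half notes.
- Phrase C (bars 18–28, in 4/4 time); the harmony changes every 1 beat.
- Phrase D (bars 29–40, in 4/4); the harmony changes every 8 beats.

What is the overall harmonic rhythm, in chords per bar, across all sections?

A: 7 bars of 4 beats is 28 beats; at 0.5 beats each that's 56 chords.
B: 10 bars of 4 beats is 40 beats; at 2 beats each that's 20 chords.
C: 11 bars of 4 beats is 44 beats; at 1 beat each that's 44 chords.
D: 12 bars of 4 beats is 48 beats; at 8 beats each that's 6 chords.
Overall: 126 chords over 40 bars → 126/40 = 3.15 chords per bar.

3.15 chords per bar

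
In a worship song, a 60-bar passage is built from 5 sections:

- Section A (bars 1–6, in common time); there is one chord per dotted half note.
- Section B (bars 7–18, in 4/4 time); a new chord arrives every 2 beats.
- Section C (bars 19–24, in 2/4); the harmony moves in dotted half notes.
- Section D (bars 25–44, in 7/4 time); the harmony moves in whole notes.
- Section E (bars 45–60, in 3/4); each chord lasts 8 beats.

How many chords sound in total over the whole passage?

77 chords

A: 6 bars × 4 beats = 24 beats; 3 beats/chord → 8 chords.
B: 12 bars × 4 beats = 48 beats; 2 beats/chord → 24 chords.
C: 6 bars × 2 beats = 12 beats; 3 beats/chord → 4 chords.
D: 20 bars × 7 beats = 140 beats; 4 beats/chord → 35 chords.
E: 16 bars × 3 beats = 48 beats; 8 beats/chord → 6 chords.
Total: 8 + 24 + 4 + 35 + 6 = 77.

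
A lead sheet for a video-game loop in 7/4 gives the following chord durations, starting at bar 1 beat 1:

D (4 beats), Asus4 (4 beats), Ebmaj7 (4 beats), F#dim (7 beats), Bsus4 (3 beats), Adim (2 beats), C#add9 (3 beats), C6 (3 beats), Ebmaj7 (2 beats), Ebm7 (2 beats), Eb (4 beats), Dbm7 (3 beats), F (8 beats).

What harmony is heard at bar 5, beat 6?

Ebm7

Beat 6 of bar 5 is beat (5−1)×7 + 6 = 34 overall.
Running totals: D ends at 4, Asus4 ends at 8, Ebmaj7 ends at 12, F#dim ends at 19, Bsus4 ends at 22, Adim ends at 24, C#add9 ends at 27, C6 ends at 30, Ebmaj7 ends at 32, Ebm7 ends at 34.
Beat 34 falls within Ebm7.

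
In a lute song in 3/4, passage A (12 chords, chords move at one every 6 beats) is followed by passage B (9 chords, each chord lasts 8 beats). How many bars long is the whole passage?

48 bars

A: 12 × 6 = 72 beats = 24 bars.
B: 9 × 8 = 72 beats = 24 bars.
Total: 24 + 24 = 48 bars.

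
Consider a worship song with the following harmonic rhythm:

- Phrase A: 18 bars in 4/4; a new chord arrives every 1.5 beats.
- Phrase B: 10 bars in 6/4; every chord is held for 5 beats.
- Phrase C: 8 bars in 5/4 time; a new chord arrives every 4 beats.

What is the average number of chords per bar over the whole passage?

35/18 chords per bar

A: 18 × 4 = 72 beats ÷ 1.5 = 48 chords.
B: 10 × 6 = 60 beats ÷ 5 = 12 chords.
C: 8 × 5 = 40 beats ÷ 4 = 10 chords.
Overall: 70 chords over 36 bars → 70/36 = 35/18 chords per bar.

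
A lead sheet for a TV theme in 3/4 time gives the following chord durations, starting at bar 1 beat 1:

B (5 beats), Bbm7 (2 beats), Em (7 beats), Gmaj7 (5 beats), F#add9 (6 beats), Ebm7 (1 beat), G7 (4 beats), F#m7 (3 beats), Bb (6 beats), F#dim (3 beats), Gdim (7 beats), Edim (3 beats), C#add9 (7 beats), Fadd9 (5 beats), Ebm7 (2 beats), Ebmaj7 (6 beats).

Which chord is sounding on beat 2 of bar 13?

Bb

Beat 2 of bar 13 is beat (13−1)×3 + 2 = 38 overall.
Running totals: B ends at 5, Bbm7 ends at 7, Em ends at 14, Gmaj7 ends at 19, F#add9 ends at 25, Ebm7 ends at 26, G7 ends at 30, F#m7 ends at 33, Bb ends at 39.
Beat 38 falls within Bb.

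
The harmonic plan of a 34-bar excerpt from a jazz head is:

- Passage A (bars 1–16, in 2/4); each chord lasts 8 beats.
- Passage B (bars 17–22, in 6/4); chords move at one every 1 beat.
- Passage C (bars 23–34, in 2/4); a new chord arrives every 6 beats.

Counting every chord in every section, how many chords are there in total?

A: 16 bars × 2 beats = 32 beats; 8 beats/chord → 4 chords.
B: 6 bars × 6 beats = 36 beats; 1 beat/chord → 36 chords.
C: 12 bars × 2 beats = 24 beats; 6 beats/chord → 4 chords.
Total: 4 + 36 + 4 = 44.

44 chords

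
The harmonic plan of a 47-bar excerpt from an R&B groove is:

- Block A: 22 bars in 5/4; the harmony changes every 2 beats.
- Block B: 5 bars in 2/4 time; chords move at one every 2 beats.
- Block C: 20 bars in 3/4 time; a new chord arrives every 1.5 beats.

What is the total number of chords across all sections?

100 chords

A: 22·5 = 110 beats, 110/2 = 55 chords.
B: 5·2 = 10 beats, 10/2 = 5 chords.
C: 20·3 = 60 beats, 60/1.5 = 40 chords.
Total: 55 + 5 + 40 = 100.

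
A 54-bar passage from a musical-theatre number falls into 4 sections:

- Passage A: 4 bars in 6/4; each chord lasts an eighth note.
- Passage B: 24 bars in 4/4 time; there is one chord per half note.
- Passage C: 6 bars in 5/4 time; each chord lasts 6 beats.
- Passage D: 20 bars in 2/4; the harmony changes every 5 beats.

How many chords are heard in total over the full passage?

109 chords

A: 4 bars × 6 beats = 24 beats; 0.5 beats/chord → 48 chords.
B: 24 bars × 4 beats = 96 beats; 2 beats/chord → 48 chords.
C: 6 bars × 5 beats = 30 beats; 6 beats/chord → 5 chords.
D: 20 bars × 2 beats = 40 beats; 5 beats/chord → 8 chords.
Total: 48 + 48 + 5 + 8 = 109.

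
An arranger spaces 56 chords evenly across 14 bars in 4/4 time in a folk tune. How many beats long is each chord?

1 beat

14 bars × 4 beats/bar = 56 beats total.
56 beats ÷ 56 chords = 1 beats per chord.
(That is a quarter note.)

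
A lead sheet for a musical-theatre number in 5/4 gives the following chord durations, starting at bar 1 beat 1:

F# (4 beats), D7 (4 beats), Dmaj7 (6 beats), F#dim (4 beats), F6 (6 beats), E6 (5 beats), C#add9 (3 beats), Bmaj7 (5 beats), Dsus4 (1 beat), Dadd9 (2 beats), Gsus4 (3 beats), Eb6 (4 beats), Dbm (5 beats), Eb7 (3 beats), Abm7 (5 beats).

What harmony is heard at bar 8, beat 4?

Beat 4 of bar 8 is beat (8−1)×5 + 4 = 39 overall.
Running totals: F# ends at 4, D7 ends at 8, Dmaj7 ends at 14, F#dim ends at 18, F6 ends at 24, E6 ends at 29, C#add9 ends at 32, Bmaj7 ends at 37, Dsus4 ends at 38, Dadd9 ends at 40.
Beat 39 falls within Dadd9.

Dadd9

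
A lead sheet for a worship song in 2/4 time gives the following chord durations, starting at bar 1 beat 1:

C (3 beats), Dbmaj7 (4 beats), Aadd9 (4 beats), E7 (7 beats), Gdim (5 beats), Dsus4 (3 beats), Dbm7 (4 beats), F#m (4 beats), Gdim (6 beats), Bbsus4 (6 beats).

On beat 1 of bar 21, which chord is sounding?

Bbsus4

Beat 1 of bar 21 is beat (21−1)×2 + 1 = 41 overall.
Running totals: C ends at 3, Dbmaj7 ends at 7, Aadd9 ends at 11, E7 ends at 18, Gdim ends at 23, Dsus4 ends at 26, Dbm7 ends at 30, F#m ends at 34, Gdim ends at 40, Bbsus4 ends at 46.
Beat 41 falls within Bbsus4.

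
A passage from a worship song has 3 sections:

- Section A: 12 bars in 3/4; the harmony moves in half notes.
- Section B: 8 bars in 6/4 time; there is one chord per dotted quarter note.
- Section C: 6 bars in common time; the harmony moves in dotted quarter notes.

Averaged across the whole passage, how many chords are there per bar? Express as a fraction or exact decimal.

A: 12 × 3 = 36 beats ÷ 2 = 18 chords.
B: 8 × 6 = 48 beats ÷ 1.5 = 32 chords.
C: 6 × 4 = 24 beats ÷ 1.5 = 16 chords.
Overall: 66 chords over 26 bars → 66/26 = 33/13 chords per bar.

33/13 chords per bar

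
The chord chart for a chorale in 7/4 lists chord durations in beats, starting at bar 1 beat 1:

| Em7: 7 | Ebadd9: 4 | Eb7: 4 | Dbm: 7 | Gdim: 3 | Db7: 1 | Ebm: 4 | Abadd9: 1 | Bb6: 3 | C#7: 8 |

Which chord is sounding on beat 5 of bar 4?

Db7

Beat 5 of bar 4 is beat (4−1)×7 + 5 = 26 overall.
Running totals: Em7 ends at 7, Ebadd9 ends at 11, Eb7 ends at 15, Dbm ends at 22, Gdim ends at 25, Db7 ends at 26.
Beat 26 falls within Db7.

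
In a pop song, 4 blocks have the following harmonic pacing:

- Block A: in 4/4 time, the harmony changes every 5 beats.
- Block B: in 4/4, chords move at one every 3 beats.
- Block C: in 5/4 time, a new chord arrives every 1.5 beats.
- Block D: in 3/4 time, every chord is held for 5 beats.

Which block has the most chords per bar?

Block C

A: 4 beats/bar ÷ 5 beats/chord = 0.8 chords/bar.
B: 4 beats/bar ÷ 3 beats/chord = 4/3 chords/bar.
C: 5 beats/bar ÷ 1.5 beats/chord = 10/3 chords/bar.
D: 3 beats/bar ÷ 5 beats/chord = 0.6 chords/bar.
Fastest is C at 10/3 chords/bar.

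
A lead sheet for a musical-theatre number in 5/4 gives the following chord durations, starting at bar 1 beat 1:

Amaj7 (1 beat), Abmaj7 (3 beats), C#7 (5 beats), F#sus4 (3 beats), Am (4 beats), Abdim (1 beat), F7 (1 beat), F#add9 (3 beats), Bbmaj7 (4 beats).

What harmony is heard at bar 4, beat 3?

F7

Beat 3 of bar 4 is beat (4−1)×5 + 3 = 18 overall.
Running totals: Amaj7 ends at 1, Abmaj7 ends at 4, C#7 ends at 9, F#sus4 ends at 12, Am ends at 16, Abdim ends at 17, F7 ends at 18.
Beat 18 falls within F7.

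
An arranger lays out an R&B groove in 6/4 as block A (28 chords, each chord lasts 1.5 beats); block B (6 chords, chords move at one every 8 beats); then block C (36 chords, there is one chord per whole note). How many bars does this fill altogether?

A: 28 × 1.5 = 42 beats = 7 bars.
B: 6 × 8 = 48 beats = 8 bars.
C: 36 × 4 = 144 beats = 24 bars.
Total: 7 + 8 + 24 = 39 bars.

39 bars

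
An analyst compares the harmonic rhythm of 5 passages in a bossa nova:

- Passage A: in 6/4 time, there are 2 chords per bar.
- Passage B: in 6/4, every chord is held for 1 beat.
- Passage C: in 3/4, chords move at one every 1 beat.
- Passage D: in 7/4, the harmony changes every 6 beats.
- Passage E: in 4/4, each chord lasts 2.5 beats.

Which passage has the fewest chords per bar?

A: each chord is 3 beats in 6/4, so 2 per bar.
B: each chord is 1 beat in 6/4, so 6 per bar.
C: each chord is 1 beat in 3/4, so 3 per bar.
D: each chord is 6 beats in 7/4, so 7/6 per bar.
E: each chord is 2.5 beats in 4/4, so 1.6 per bar.
Slowest is D at 7/6 chords/bar.

Passage D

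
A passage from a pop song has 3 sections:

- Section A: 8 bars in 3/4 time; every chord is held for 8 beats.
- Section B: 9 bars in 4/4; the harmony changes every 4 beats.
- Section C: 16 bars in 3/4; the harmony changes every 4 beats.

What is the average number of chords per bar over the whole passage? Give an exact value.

8/11 chords per bar

A: 8 bars of 3 beats is 24 beats; at 8 beats each that's 3 chords.
B: 9 bars of 4 beats is 36 beats; at 4 beats each that's 9 chords.
C: 16 bars of 3 beats is 48 beats; at 4 beats each that's 12 chords.
Overall: 24 chords over 33 bars → 24/33 = 8/11 chords per bar.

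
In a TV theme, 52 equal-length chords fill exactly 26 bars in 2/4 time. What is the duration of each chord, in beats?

26 bars × 2 beats/bar = 52 beats total.
52 beats ÷ 52 chords = 1 beats per chord.
(That is a quarter note.)

1 beat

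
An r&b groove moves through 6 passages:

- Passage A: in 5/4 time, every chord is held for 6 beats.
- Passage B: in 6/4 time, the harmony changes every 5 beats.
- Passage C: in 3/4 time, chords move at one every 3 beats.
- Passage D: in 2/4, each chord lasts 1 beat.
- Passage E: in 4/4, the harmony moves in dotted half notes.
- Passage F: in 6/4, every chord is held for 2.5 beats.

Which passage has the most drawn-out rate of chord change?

Passage A

A: 5/6 = 5/6 chords/bar.
B: 6/5 = 1.2 chords/bar.
C: 3/3 = 1 chord/bar.
D: 2/1 = 2 chords/bar.
E: 4/3 = 4/3 chords/bar.
F: 6/2.5 = 2.4 chords/bar.
Slowest is A at 5/6 chords/bar.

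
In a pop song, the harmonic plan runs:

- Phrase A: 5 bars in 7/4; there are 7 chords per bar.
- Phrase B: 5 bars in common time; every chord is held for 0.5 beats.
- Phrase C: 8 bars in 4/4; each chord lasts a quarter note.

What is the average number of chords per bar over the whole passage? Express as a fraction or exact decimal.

A: 5 bars of 7 beats is 35 beats; at 1 beat each that's 35 chords.
B: 5 bars of 4 beats is 20 beats; at 0.5 beats each that's 40 chords.
C: 8 bars of 4 beats is 32 beats; at 1 beat each that's 32 chords.
Overall: 107 chords over 18 bars → 107/18 = 107/18 chords per bar.

107/18 chords per bar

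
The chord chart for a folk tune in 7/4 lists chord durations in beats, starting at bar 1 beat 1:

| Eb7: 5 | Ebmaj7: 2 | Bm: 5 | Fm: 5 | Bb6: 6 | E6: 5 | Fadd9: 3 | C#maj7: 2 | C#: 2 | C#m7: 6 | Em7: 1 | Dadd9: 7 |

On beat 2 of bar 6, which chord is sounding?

C#m7

Beat 2 of bar 6 is beat (6−1)×7 + 2 = 37 overall.
Running totals: Eb7 ends at 5, Ebmaj7 ends at 7, Bm ends at 12, Fm ends at 17, Bb6 ends at 23, E6 ends at 28, Fadd9 ends at 31, C#maj7 ends at 33, C# ends at 35, C#m7 ends at 41.
Beat 37 falls within C#m7.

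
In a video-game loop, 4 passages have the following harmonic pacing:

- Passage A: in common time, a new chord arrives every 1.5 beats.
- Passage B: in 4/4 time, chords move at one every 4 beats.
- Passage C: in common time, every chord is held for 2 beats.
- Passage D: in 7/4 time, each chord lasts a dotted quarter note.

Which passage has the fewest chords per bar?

Passage B

A: each chord is 1.5 beats in 4/4, so 8/3 per bar.
B: each chord is 4 beats in 4/4, so 1 per bar.
C: each chord is 2 beats in 4/4, so 2 per bar.
D: each chord is 1.5 beats in 7/4, so 14/3 per bar.
Slowest is B at 1 chords/bar.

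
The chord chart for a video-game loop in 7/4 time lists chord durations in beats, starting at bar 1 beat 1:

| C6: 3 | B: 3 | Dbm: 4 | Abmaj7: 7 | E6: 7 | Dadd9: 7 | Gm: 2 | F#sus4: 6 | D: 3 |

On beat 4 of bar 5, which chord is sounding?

Beat 4 of bar 5 is beat (5−1)×7 + 4 = 32 overall.
Running totals: C6 ends at 3, B ends at 6, Dbm ends at 10, Abmaj7 ends at 17, E6 ends at 24, Dadd9 ends at 31, Gm ends at 33.
Beat 32 falls within Gm.

Gm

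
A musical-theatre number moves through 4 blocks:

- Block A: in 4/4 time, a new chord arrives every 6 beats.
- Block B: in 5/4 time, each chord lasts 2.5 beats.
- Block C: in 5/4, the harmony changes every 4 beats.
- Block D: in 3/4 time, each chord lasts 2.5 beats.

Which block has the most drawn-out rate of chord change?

Block A

A: each chord is 6 beats in 4/4, so 2/3 per bar.
B: each chord is 2.5 beats in 5/4, so 2 per bar.
C: each chord is 4 beats in 5/4, so 1.25 per bar.
D: each chord is 2.5 beats in 3/4, so 1.2 per bar.
Slowest is A at 2/3 chords/bar.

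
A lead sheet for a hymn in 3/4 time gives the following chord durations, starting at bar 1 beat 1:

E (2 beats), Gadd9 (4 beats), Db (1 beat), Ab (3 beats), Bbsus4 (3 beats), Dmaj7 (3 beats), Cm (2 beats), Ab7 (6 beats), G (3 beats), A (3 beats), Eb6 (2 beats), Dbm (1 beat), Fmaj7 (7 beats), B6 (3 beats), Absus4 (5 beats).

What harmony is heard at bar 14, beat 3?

B6

Beat 3 of bar 14 is beat (14−1)×3 + 3 = 42 overall.
Running totals: E ends at 2, Gadd9 ends at 6, Db ends at 7, Ab ends at 10, Bbsus4 ends at 13, Dmaj7 ends at 16, Cm ends at 18, Ab7 ends at 24, G ends at 27, A ends at 30, Eb6 ends at 32, Dbm ends at 33, Fmaj7 ends at 40, B6 ends at 43.
Beat 42 falls within B6.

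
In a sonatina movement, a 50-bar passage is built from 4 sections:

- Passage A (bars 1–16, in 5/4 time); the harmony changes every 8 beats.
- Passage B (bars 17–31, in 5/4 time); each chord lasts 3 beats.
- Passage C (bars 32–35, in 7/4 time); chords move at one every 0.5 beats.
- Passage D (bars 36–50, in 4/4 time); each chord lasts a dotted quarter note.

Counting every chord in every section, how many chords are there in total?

131 chords

A has 80 beats and chords last 8 each, so 10 chords.
B has 75 beats and chords last 3 each, so 25 chords.
C has 28 beats and chords last 0.5 each, so 56 chords.
D has 60 beats and chords last 1.5 each, so 40 chords.
Total: 10 + 25 + 56 + 40 = 131.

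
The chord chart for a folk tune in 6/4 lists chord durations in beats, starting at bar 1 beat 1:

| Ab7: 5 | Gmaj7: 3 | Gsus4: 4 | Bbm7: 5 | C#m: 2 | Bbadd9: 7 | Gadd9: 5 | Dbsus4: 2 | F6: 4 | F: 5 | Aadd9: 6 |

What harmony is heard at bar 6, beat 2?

Beat 2 of bar 6 is beat (6−1)×6 + 2 = 32 overall.
Running totals: Ab7 ends at 5, Gmaj7 ends at 8, Gsus4 ends at 12, Bbm7 ends at 17, C#m ends at 19, Bbadd9 ends at 26, Gadd9 ends at 31, Dbsus4 ends at 33.
Beat 32 falls within Dbsus4.

Dbsus4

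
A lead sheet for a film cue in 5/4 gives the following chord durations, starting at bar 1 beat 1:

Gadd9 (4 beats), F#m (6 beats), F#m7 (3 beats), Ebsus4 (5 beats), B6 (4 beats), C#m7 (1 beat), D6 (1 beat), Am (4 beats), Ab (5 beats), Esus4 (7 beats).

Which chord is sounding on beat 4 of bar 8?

Beat 4 of bar 8 is beat (8−1)×5 + 4 = 39 overall.
Running totals: Gadd9 ends at 4, F#m ends at 10, F#m7 ends at 13, Ebsus4 ends at 18, B6 ends at 22, C#m7 ends at 23, D6 ends at 24, Am ends at 28, Ab ends at 33, Esus4 ends at 40.
Beat 39 falls within Esus4.

Esus4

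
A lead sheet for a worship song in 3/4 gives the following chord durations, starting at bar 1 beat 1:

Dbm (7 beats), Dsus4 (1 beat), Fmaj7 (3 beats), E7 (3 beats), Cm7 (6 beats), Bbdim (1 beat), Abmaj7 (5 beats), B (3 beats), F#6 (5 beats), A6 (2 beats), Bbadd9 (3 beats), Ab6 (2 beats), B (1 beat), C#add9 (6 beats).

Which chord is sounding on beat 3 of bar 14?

B

Beat 3 of bar 14 is beat (14−1)×3 + 3 = 42 overall.
Running totals: Dbm ends at 7, Dsus4 ends at 8, Fmaj7 ends at 11, E7 ends at 14, Cm7 ends at 20, Bbdim ends at 21, Abmaj7 ends at 26, B ends at 29, F#6 ends at 34, A6 ends at 36, Bbadd9 ends at 39, Ab6 ends at 41, B ends at 42.
Beat 42 falls within B.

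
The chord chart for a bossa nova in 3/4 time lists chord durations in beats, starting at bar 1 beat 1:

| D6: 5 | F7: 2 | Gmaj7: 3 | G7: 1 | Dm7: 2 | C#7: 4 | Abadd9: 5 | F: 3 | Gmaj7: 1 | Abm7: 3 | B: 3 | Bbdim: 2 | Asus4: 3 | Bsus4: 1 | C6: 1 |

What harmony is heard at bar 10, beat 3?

Beat 3 of bar 10 is beat (10−1)×3 + 3 = 30 overall.
Running totals: D6 ends at 5, F7 ends at 7, Gmaj7 ends at 10, G7 ends at 11, Dm7 ends at 13, C#7 ends at 17, Abadd9 ends at 22, F ends at 25, Gmaj7 ends at 26, Abm7 ends at 29, B ends at 32.
Beat 30 falls within B.

B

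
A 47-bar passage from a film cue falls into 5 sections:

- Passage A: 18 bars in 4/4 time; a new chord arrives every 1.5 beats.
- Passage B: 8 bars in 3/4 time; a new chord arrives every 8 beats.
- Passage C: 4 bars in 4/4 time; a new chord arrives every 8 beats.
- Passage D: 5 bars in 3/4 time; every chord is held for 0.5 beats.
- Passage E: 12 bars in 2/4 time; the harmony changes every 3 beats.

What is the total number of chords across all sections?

A: 18 bars × 4 beats = 72 beats; 1.5 beats/chord → 48 chords.
B: 8 bars × 3 beats = 24 beats; 8 beats/chord → 3 chords.
C: 4 bars × 4 beats = 16 beats; 8 beats/chord → 2 chords.
D: 5 bars × 3 beats = 15 beats; 0.5 beats/chord → 30 chords.
E: 12 bars × 2 beats = 24 beats; 3 beats/chord → 8 chords.
Total: 48 + 3 + 2 + 30 + 8 = 91.

91 chords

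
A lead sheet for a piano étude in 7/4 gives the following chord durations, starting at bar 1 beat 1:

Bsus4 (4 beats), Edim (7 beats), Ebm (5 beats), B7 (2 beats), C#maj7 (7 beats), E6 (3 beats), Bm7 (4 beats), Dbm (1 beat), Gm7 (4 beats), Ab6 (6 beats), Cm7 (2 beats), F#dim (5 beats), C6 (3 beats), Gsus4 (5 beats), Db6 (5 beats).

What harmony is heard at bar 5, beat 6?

Gm7

Beat 6 of bar 5 is beat (5−1)×7 + 6 = 34 overall.
Running totals: Bsus4 ends at 4, Edim ends at 11, Ebm ends at 16, B7 ends at 18, C#maj7 ends at 25, E6 ends at 28, Bm7 ends at 32, Dbm ends at 33, Gm7 ends at 37.
Beat 34 falls within Gm7.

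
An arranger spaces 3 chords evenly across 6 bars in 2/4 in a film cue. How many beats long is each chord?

6 bars × 2 beats/bar = 12 beats total.
12 beats ÷ 3 chords = 4 beats per chord.
(That is a whole note.)

4 beats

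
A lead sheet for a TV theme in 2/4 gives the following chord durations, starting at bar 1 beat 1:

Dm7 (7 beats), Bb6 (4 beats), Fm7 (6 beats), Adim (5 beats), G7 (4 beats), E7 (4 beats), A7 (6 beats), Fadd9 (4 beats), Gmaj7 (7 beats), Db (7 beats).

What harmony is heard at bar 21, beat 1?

Gmaj7

Beat 1 of bar 21 is beat (21−1)×2 + 1 = 41 overall.
Running totals: Dm7 ends at 7, Bb6 ends at 11, Fm7 ends at 17, Adim ends at 22, G7 ends at 26, E7 ends at 30, A7 ends at 36, Fadd9 ends at 40, Gmaj7 ends at 47.
Beat 41 falls within Gmaj7.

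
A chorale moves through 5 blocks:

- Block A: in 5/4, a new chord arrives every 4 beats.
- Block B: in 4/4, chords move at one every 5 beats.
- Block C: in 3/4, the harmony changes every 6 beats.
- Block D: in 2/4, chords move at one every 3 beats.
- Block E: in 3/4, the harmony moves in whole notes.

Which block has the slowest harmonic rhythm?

A: each chord is 4 beats in 5/4, so 1.25 per bar.
B: each chord is 5 beats in 4/4, so 0.8 per bar.
C: each chord is 6 beats in 3/4, so 0.5 per bar.
D: each chord is 3 beats in 2/4, so 2/3 per bar.
E: each chord is 4 beats in 3/4, so 0.75 per bar.
Slowest is C at 0.5 chords/bar.

Block C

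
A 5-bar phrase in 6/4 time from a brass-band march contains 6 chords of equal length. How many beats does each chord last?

5 beats

5 bars × 6 beats/bar = 30 beats total.
30 beats ÷ 6 chords = 5 beats per chord.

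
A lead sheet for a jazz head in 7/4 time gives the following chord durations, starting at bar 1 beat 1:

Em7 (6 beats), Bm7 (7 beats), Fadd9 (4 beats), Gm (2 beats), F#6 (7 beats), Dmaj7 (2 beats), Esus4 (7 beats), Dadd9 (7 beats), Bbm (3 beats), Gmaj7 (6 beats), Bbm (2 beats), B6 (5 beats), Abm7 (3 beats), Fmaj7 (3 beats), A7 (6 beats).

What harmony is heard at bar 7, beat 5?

Gmaj7

Beat 5 of bar 7 is beat (7−1)×7 + 5 = 47 overall.
Running totals: Em7 ends at 6, Bm7 ends at 13, Fadd9 ends at 17, Gm ends at 19, F#6 ends at 26, Dmaj7 ends at 28, Esus4 ends at 35, Dadd9 ends at 42, Bbm ends at 45, Gmaj7 ends at 51.
Beat 47 falls within Gmaj7.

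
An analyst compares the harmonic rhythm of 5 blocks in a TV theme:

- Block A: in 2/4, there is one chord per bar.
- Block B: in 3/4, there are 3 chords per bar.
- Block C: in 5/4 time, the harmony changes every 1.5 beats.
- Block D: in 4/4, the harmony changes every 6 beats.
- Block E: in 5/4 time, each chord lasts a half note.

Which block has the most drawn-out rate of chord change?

Block D

A: each chord is 2 beats in 2/4, so 1 per bar.
B: each chord is 1 beat in 3/4, so 3 per bar.
C: each chord is 1.5 beats in 5/4, so 10/3 per bar.
D: each chord is 6 beats in 4/4, so 2/3 per bar.
E: each chord is 2 beats in 5/4, so 2.5 per bar.
Slowest is D at 2/3 chords/bar.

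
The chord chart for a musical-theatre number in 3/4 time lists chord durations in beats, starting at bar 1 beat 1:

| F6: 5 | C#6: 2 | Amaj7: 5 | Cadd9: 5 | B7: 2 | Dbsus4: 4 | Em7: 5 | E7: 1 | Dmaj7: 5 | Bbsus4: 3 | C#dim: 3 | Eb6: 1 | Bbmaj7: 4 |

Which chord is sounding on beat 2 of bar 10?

E7

Beat 2 of bar 10 is beat (10−1)×3 + 2 = 29 overall.
Running totals: F6 ends at 5, C#6 ends at 7, Amaj7 ends at 12, Cadd9 ends at 17, B7 ends at 19, Dbsus4 ends at 23, Em7 ends at 28, E7 ends at 29.
Beat 29 falls within E7.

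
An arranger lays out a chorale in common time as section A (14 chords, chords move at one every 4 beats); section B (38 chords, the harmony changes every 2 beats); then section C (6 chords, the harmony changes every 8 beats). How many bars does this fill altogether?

45 bars

A: 14 × 4 = 56 beats = 14 bars.
B: 38 × 2 = 76 beats = 19 bars.
C: 6 × 8 = 48 beats = 12 bars.
Total: 14 + 19 + 12 = 45 bars.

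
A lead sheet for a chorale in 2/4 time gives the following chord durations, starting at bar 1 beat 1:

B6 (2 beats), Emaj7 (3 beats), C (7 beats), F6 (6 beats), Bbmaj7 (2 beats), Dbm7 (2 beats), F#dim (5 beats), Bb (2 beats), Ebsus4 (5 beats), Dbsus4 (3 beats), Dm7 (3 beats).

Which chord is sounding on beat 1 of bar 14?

F#dim

Beat 1 of bar 14 is beat (14−1)×2 + 1 = 27 overall.
Running totals: B6 ends at 2, Emaj7 ends at 5, C ends at 12, F6 ends at 18, Bbmaj7 ends at 20, Dbm7 ends at 22, F#dim ends at 27.
Beat 27 falls within F#dim.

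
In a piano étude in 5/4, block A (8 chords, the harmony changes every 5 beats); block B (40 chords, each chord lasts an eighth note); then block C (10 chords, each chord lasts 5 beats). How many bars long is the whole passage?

22 bars

A: 8 × 5 = 40 beats = 8 bars.
B: 40 × 0.5 = 20 beats = 4 bars.
C: 10 × 5 = 50 beats = 10 bars.
Total: 8 + 4 + 10 = 22 bars.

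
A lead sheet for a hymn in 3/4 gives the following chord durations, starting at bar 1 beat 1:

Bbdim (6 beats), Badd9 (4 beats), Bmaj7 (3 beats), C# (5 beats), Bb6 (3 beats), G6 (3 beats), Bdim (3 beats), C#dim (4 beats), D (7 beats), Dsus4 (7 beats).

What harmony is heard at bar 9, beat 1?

Bdim

Beat 1 of bar 9 is beat (9−1)×3 + 1 = 25 overall.
Running totals: Bbdim ends at 6, Badd9 ends at 10, Bmaj7 ends at 13, C# ends at 18, Bb6 ends at 21, G6 ends at 24, Bdim ends at 27.
Beat 25 falls within Bdim.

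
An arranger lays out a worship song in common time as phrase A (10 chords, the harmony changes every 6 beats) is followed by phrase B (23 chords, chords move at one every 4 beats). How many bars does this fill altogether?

A: 10 × 6 = 60 beats = 15 bars.
B: 23 × 4 = 92 beats = 23 bars.
Total: 15 + 23 = 38 bars.

38 bars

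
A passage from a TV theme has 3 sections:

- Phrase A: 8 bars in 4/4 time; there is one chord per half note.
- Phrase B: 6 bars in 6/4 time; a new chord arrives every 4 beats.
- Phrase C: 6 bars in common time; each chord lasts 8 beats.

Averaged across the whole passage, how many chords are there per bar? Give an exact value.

A: 8 × 4 = 32 beats ÷ 2 = 16 chords.
B: 6 × 6 = 36 beats ÷ 4 = 9 chords.
C: 6 × 4 = 24 beats ÷ 8 = 3 chords.
Overall: 28 chords over 20 bars → 28/20 = 1.4 chords per bar.

1.4 chords per bar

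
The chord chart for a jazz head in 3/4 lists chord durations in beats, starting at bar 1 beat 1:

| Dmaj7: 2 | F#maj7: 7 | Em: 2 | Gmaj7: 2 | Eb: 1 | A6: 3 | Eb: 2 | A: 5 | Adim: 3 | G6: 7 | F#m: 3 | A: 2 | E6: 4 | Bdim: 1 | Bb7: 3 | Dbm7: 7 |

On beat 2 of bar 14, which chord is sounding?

E6

Beat 2 of bar 14 is beat (14−1)×3 + 2 = 41 overall.
Running totals: Dmaj7 ends at 2, F#maj7 ends at 9, Em ends at 11, Gmaj7 ends at 13, Eb ends at 14, A6 ends at 17, Eb ends at 19, A ends at 24, Adim ends at 27, G6 ends at 34, F#m ends at 37, A ends at 39, E6 ends at 43.
Beat 41 falls within E6.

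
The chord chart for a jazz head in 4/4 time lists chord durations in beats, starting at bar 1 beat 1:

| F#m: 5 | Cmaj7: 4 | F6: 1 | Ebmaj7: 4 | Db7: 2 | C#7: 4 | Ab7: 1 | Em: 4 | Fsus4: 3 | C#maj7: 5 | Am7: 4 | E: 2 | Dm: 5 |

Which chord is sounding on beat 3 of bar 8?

C#maj7

Beat 3 of bar 8 is beat (8−1)×4 + 3 = 31 overall.
Running totals: F#m ends at 5, Cmaj7 ends at 9, F6 ends at 10, Ebmaj7 ends at 14, Db7 ends at 16, C#7 ends at 20, Ab7 ends at 21, Em ends at 25, Fsus4 ends at 28, C#maj7 ends at 33.
Beat 31 falls within C#maj7.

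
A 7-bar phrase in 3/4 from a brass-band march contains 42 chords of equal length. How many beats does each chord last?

7 bars × 3 beats/bar = 21 beats total.
21 beats ÷ 42 chords = 0.5 beats per chord.
(That is an eighth note.)

0.5 beats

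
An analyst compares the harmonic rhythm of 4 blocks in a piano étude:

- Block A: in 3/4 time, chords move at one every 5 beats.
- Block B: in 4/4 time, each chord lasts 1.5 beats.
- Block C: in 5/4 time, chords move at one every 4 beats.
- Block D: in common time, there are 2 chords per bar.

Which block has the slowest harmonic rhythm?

Block A

A: each chord is 5 beats in 3/4, so 0.6 per bar.
B: each chord is 1.5 beats in 4/4, so 8/3 per bar.
C: each chord is 4 beats in 5/4, so 1.25 per bar.
D: each chord is 2 beats in 4/4, so 2 per bar.
Slowest is A at 0.6 chords/bar.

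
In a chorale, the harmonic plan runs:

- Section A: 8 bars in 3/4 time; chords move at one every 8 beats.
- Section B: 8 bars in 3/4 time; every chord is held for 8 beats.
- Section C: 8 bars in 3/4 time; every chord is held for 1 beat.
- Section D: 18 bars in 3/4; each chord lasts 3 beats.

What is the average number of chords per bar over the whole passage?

A: 8 × 3 = 24 beats ÷ 8 = 3 chords.
B: 8 × 3 = 24 beats ÷ 8 = 3 chords.
C: 8 × 3 = 24 beats ÷ 1 = 24 chords.
D: 18 × 3 = 54 beats ÷ 3 = 18 chords.
Overall: 48 chords over 42 bars → 48/42 = 8/7 chords per bar.

8/7 chords per bar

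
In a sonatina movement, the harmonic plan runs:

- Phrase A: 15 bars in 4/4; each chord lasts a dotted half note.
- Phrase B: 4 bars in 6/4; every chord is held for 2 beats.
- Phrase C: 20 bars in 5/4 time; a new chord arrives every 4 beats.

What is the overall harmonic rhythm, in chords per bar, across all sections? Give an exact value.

A: 15 bars of 4 beats is 60 beats; at 3 beats each that's 20 chords.
B: 4 bars of 6 beats is 24 beats; at 2 beats each that's 12 chords.
C: 20 bars of 5 beats is 100 beats; at 4 beats each that's 25 chords.
Overall: 57 chords over 39 bars → 57/39 = 19/13 chords per bar.

19/13 chords per bar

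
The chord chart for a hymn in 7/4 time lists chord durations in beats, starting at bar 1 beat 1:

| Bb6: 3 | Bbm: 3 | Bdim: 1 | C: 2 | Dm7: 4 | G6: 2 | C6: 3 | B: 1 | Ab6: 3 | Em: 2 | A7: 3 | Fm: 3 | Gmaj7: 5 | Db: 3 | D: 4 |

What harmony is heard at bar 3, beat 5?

Beat 5 of bar 3 is beat (3−1)×7 + 5 = 19 overall.
Running totals: Bb6 ends at 3, Bbm ends at 6, Bdim ends at 7, C ends at 9, Dm7 ends at 13, G6 ends at 15, C6 ends at 18, B ends at 19.
Beat 19 falls within B.

B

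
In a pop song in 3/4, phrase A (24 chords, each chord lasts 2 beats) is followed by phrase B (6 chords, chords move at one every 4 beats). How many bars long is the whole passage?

A: 24 × 2 = 48 beats = 16 bars.
B: 6 × 4 = 24 beats = 8 bars.
Total: 16 + 8 = 24 bars.

24 bars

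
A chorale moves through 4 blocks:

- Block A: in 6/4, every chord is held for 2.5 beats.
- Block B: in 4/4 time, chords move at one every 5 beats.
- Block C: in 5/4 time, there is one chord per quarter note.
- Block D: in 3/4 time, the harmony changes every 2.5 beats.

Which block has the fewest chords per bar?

A: each chord is 2.5 beats in 6/4, so 2.4 per bar.
B: each chord is 5 beats in 4/4, so 0.8 per bar.
C: each chord is 1 beat in 5/4, so 5 per bar.
D: each chord is 2.5 beats in 3/4, so 1.2 per bar.
Slowest is B at 0.8 chords/bar.

Block B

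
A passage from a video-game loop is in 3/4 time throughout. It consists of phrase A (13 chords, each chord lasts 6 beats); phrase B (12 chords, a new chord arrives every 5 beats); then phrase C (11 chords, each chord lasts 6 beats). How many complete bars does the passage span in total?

68 bars

A: 13 × 6 = 78 beats = 26 bars.
B: 12 × 5 = 60 beats = 20 bars.
C: 11 × 6 = 66 beats = 22 bars.
Total: 26 + 20 + 22 = 68 bars.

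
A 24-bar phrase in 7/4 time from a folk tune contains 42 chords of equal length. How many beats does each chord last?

24 bars × 7 beats/bar = 168 beats total.
168 beats ÷ 42 chords = 4 beats per chord.
(That is a whole note.)

4 beats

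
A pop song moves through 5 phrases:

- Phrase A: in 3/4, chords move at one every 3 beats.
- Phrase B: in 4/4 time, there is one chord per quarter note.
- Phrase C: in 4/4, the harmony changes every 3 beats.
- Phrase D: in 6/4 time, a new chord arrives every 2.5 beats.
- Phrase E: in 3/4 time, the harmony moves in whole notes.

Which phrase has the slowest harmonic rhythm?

Phrase E

A: 3/3 = 1 chord/bar.
B: 4/1 = 4 chords/bar.
C: 4/3 = 4/3 chords/bar.
D: 6/2.5 = 2.4 chords/bar.
E: 3/4 = 0.75 chords/bar.
Slowest is E at 0.75 chords/bar.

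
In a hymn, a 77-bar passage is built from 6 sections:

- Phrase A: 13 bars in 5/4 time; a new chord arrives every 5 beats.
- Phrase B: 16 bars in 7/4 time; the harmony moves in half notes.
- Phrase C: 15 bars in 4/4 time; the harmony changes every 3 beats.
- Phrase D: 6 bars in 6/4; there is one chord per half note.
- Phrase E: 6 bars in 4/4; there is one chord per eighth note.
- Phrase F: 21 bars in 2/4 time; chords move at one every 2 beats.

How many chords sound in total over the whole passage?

A: 13·5 = 65 beats, 65/5 = 13 chords.
B: 16·7 = 112 beats, 112/2 = 56 chords.
C: 15·4 = 60 beats, 60/3 = 20 chords.
D: 6·6 = 36 beats, 36/2 = 18 chords.
E: 6·4 = 24 beats, 24/0.5 = 48 chords.
F: 21·2 = 42 beats, 42/2 = 21 chords.
Total: 13 + 56 + 20 + 18 + 48 + 21 = 176.

176 chords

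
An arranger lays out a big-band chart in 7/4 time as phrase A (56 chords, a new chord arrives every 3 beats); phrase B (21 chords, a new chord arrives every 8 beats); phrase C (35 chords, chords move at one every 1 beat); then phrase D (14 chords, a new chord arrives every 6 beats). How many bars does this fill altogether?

65 bars

A: 56 × 3 = 168 beats = 24 bars.
B: 21 × 8 = 168 beats = 24 bars.
C: 35 × 1 = 35 beats = 5 bars.
D: 14 × 6 = 84 beats = 12 bars.
Total: 24 + 24 + 5 + 12 = 65 bars.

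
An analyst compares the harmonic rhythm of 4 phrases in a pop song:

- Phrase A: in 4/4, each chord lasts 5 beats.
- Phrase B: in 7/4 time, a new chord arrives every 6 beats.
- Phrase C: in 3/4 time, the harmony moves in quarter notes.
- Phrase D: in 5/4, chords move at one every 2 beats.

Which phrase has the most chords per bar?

Phrase C

A: 4 beats/bar ÷ 5 beats/chord = 0.8 chords/bar.
B: 7 beats/bar ÷ 6 beats/chord = 7/6 chords/bar.
C: 3 beats/bar ÷ 1 beat/chord = 3 chords/bar.
D: 5 beats/bar ÷ 2 beats/chord = 2.5 chords/bar.
Fastest is C at 3 chords/bar.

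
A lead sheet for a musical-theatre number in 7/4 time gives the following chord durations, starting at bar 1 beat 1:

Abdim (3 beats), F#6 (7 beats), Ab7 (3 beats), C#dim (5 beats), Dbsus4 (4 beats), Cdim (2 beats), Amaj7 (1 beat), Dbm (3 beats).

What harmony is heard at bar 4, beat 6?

Dbm

Beat 6 of bar 4 is beat (4−1)×7 + 6 = 27 overall.
Running totals: Abdim ends at 3, F#6 ends at 10, Ab7 ends at 13, C#dim ends at 18, Dbsus4 ends at 22, Cdim ends at 24, Amaj7 ends at 25, Dbm ends at 28.
Beat 27 falls within Dbm.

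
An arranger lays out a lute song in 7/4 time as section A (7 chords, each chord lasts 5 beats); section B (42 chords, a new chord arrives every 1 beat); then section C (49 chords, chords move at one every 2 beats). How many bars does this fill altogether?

A: 7 × 5 = 35 beats = 5 bars.
B: 42 × 1 = 42 beats = 6 bars.
C: 49 × 2 = 98 beats = 14 bars.
Total: 5 + 6 + 14 = 25 bars.

25 bars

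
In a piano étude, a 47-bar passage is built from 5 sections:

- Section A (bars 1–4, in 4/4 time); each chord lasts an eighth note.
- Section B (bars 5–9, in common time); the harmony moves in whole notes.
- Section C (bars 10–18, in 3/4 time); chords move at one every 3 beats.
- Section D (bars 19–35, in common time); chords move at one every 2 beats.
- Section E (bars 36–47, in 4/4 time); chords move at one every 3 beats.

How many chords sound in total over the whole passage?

A has 16 beats and chords last 0.5 each, so 32 chords.
B has 20 beats and chords last 4 each, so 5 chords.
C has 27 beats and chords last 3 each, so 9 chords.
D has 68 beats and chords last 2 each, so 34 chords.
E has 48 beats and chords last 3 each, so 16 chords.
Total: 32 + 5 + 9 + 34 + 16 = 96.

96 chords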